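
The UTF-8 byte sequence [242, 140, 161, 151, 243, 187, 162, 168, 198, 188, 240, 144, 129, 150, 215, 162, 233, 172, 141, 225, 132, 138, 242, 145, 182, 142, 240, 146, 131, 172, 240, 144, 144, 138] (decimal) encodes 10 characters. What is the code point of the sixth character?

Offset 0: leading byte 0xF2 = 11110010 → 4-byte char #1 = F2 8C A1 97.
Offset 4: leading byte 0xF3 = 11110011 → 4-byte char #2 = F3 BB A2 A8.
Offset 8: leading byte 0xC6 = 11000110 → 2-byte char #3 = C6 BC.
Offset 10: leading byte 0xF0 = 11110000 → 4-byte char #4 = F0 90 81 96.
Offset 14: leading byte 0xD7 = 11010111 → 2-byte char #5 = D7 A2.
Offset 16: leading byte 0xE9 = 11101001 → 3-byte char #6 = E9 AC 8D.
Leading byte 0xE9 = 11101001 matches 1110xxxx → 3-byte sequence.
Byte 1: 0xE9 = 11101001, payload 1001 (4 bits).
Byte 2: 0xAC = 10101100 (10xxxxxx ✓), payload 101100.
Byte 3: 0x8D = 10001101 (10xxxxxx ✓), payload 001101.
Concatenate: 1001101100001101 = 0x9B0D (16 bits → U+9B0D).

U+9B0D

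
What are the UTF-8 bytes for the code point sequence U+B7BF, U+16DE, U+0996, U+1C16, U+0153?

EB 9E BF E1 9B 9E E0 A6 96 E1 B0 96 C5 93

U+B7BF: 3-byte form → EB 9E BF.
U+16DE: 3-byte form → E1 9B 9E.
U+0996: 3-byte form → E0 A6 96.
U+1C16: 3-byte form → E1 B0 96.
U+0153: 2-byte form → C5 93.
Concatenated (14 bytes): EB 9E BF E1 9B 9E E0 A6 96 E1 B0 96 C5 93.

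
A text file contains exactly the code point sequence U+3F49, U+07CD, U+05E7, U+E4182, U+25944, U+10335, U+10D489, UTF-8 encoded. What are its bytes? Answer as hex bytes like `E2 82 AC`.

E3 BD 89 DF 8D D7 A7 F3 A4 86 82 F0 A5 A5 84 F0 90 8C B5 F4 8D 92 89

U+3F49: 3-byte form → E3 BD 89.
U+07CD: 2-byte form → DF 8D.
U+05E7: 2-byte form → D7 A7.
U+E4182: 4-byte form → F3 A4 86 82.
U+25944: 4-byte form → F0 A5 A5 84.
U+10335: 4-byte form → F0 90 8C B5.
U+10D489: 4-byte form → F4 8D 92 89.
Concatenated (23 bytes): E3 BD 89 DF 8D D7 A7 F3 A4 86 82 F0 A5 A5 84 F0 90 8C B5 F4 8D 92 89.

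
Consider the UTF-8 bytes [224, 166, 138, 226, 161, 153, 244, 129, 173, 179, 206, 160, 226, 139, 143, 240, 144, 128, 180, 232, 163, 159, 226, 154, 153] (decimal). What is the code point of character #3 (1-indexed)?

U+101B73

Offset 0: leading byte 0xE0 = 11100000 → 3-byte char #1 = E0 A6 8A.
Offset 3: leading byte 0xE2 = 11100010 → 3-byte char #2 = E2 A1 99.
Offset 6: leading byte 0xF4 = 11110100 → 4-byte char #3 = F4 81 AD B3.
Leading byte 0xF4 = 11110100 matches 11110xxx → 4-byte sequence.
Byte 1: 0xF4 = 11110100, payload 100 (3 bits).
Byte 2: 0x81 = 10000001 (10xxxxxx ✓), payload 000001.
Byte 3: 0xAD = 10101101 (10xxxxxx ✓), payload 101101.
Byte 4: 0xB3 = 10110011 (10xxxxxx ✓), payload 110011.
Concatenate: 100000001101101110011 = 0x101B73 (21 bits → U+101B73).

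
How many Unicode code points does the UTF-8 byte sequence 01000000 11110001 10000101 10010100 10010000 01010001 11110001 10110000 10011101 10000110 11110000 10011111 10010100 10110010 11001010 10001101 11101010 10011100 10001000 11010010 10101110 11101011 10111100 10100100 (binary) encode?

Byte at offset 0: 0x40 = 01000000 → 1-byte char (#1). Advance 1.
Byte at offset 1: 0xF1 = 11110001 → 4-byte char (#2). Advance 4.
Byte at offset 5: 0x51 = 01010001 → 1-byte char (#3). Advance 1.
Byte at offset 6: 0xF1 = 11110001 → 4-byte char (#4). Advance 4.
Byte at offset 10: 0xF0 = 11110000 → 4-byte char (#5). Advance 4.
Byte at offset 14: 0xCA = 11001010 → 2-byte char (#6). Advance 2.
Byte at offset 16: 0xEA = 11101010 → 3-byte char (#7). Advance 3.
Byte at offset 19: 0xD2 = 11010010 → 2-byte char (#8). Advance 2.
Byte at offset 21: 0xEB = 11101011 → 3-byte char (#9). Advance 3.
Reached end at offset 24 after 9 code points.

9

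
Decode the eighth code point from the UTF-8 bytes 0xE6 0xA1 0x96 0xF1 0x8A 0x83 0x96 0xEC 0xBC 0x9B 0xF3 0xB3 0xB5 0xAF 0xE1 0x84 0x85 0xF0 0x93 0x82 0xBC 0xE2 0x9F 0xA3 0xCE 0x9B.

U+039B

Offset 0: leading byte 0xE6 = 11100110 → 3-byte char #1 = E6 A1 96.
Offset 3: leading byte 0xF1 = 11110001 → 4-byte char #2 = F1 8A 83 96.
Offset 7: leading byte 0xEC = 11101100 → 3-byte char #3 = EC BC 9B.
Offset 10: leading byte 0xF3 = 11110011 → 4-byte char #4 = F3 B3 B5 AF.
Offset 14: leading byte 0xE1 = 11100001 → 3-byte char #5 = E1 84 85.
Offset 17: leading byte 0xF0 = 11110000 → 4-byte char #6 = F0 93 82 BC.
Offset 21: leading byte 0xE2 = 11100010 → 3-byte char #7 = E2 9F A3.
Offset 24: leading byte 0xCE = 11001110 → 2-byte char #8 = CE 9B.
Leading byte 0xCE = 11001110 matches 110xxxxx → 2-byte sequence.
Byte 1: 0xCE = 11001110, payload 01110 (5 bits).
Byte 2: 0x9B = 10011011 (10xxxxxx ✓), payload 011011.
Concatenate: 01110011011 = 0x39B (11 bits → U+039B).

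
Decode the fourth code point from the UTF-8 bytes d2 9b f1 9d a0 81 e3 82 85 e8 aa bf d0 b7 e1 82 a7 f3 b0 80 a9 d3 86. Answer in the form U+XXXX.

Offset 0: leading byte 0xD2 = 11010010 → 2-byte char #1 = D2 9B.
Offset 2: leading byte 0xF1 = 11110001 → 4-byte char #2 = F1 9D A0 81.
Offset 6: leading byte 0xE3 = 11100011 → 3-byte char #3 = E3 82 85.
Offset 9: leading byte 0xE8 = 11101000 → 3-byte char #4 = E8 AA BF.
Leading byte 0xE8 = 11101000 matches 1110xxxx → 3-byte sequence.
Byte 1: 0xE8 = 11101000, payload 1000 (4 bits).
Byte 2: 0xAA = 10101010 (10xxxxxx ✓), payload 101010.
Byte 3: 0xBF = 10111111 (10xxxxxx ✓), payload 111111.
Concatenate: 1000101010111111 = 0x8ABF (16 bits → U+8ABF).

U+8ABF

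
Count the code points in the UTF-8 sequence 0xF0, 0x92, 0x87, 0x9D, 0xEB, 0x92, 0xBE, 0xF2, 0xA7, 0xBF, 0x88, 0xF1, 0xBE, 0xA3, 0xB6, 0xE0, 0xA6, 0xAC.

Byte at offset 0: 0xF0 = 11110000 → 4-byte char (#1). Advance 4.
Byte at offset 4: 0xEB = 11101011 → 3-byte char (#2). Advance 3.
Byte at offset 7: 0xF2 = 11110010 → 4-byte char (#3). Advance 4.
Byte at offset 11: 0xF1 = 11110001 → 4-byte char (#4). Advance 4.
Byte at offset 15: 0xE0 = 11100000 → 3-byte char (#5). Advance 3.
Reached end at offset 18 after 5 code points.

5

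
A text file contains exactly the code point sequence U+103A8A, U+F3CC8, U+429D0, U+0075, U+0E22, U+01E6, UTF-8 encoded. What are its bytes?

F4 83 AA 8A F3 B3 B3 88 F1 82 A7 90 75 E0 B8 A2 C7 A6

U+103A8A: 4-byte form → F4 83 AA 8A.
U+F3CC8: 4-byte form → F3 B3 B3 88.
U+429D0: 4-byte form → F1 82 A7 90.
U+0075: 1-byte form → 75.
U+0E22: 3-byte form → E0 B8 A2.
U+01E6: 2-byte form → C7 A6.
Concatenated (18 bytes): F4 83 AA 8A F3 B3 B3 88 F1 82 A7 90 75 E0 B8 A2 C7 A6.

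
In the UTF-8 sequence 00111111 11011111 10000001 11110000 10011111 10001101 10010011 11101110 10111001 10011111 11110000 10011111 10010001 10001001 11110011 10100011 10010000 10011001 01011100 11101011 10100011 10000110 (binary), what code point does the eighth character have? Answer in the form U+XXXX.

U+B8C6

Offset 0: leading byte 0x3F = 00111111 → 1-byte char #1 = 3F.
Offset 1: leading byte 0xDF = 11011111 → 2-byte char #2 = DF 81.
Offset 3: leading byte 0xF0 = 11110000 → 4-byte char #3 = F0 9F 8D 93.
Offset 7: leading byte 0xEE = 11101110 → 3-byte char #4 = EE B9 9F.
Offset 10: leading byte 0xF0 = 11110000 → 4-byte char #5 = F0 9F 91 89.
Offset 14: leading byte 0xF3 = 11110011 → 4-byte char #6 = F3 A3 90 99.
Offset 18: leading byte 0x5C = 01011100 → 1-byte char #7 = 5C.
Offset 19: leading byte 0xEB = 11101011 → 3-byte char #8 = EB A3 86.
Leading byte 0xEB = 11101011 matches 1110xxxx → 3-byte sequence.
Byte 1: 0xEB = 11101011, payload 1011 (4 bits).
Byte 2: 0xA3 = 10100011 (10xxxxxx ✓), payload 100011.
Byte 3: 0x86 = 10000110 (10xxxxxx ✓), payload 000110.
Concatenate: 1011100011000110 = 0xB8C6 (16 bits → U+B8C6).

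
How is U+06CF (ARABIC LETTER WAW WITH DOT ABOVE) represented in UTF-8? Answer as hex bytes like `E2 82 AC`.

U+06CF = 0x6CF = 1743 decimal. In range U+0080–U+07FF → 2-byte form: 110xxxxx 10xxxxxx.
Binary (11 bits): 11011001111.
Split 5+6: 11011 | 001111.
Byte 1: 11011011 = 0xDB.
Byte 2: 10001111 = 0x8F.

DB 8F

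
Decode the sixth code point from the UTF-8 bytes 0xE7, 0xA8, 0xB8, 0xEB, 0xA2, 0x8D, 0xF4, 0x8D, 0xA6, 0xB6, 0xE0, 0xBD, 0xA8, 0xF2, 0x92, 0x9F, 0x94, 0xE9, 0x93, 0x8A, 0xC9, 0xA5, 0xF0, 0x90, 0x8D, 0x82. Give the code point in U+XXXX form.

Offset 0: leading byte 0xE7 = 11100111 → 3-byte char #1 = E7 A8 B8.
Offset 3: leading byte 0xEB = 11101011 → 3-byte char #2 = EB A2 8D.
Offset 6: leading byte 0xF4 = 11110100 → 4-byte char #3 = F4 8D A6 B6.
Offset 10: leading byte 0xE0 = 11100000 → 3-byte char #4 = E0 BD A8.
Offset 13: leading byte 0xF2 = 11110010 → 4-byte char #5 = F2 92 9F 94.
Offset 17: leading byte 0xE9 = 11101001 → 3-byte char #6 = E9 93 8A.
Leading byte 0xE9 = 11101001 matches 1110xxxx → 3-byte sequence.
Byte 1: 0xE9 = 11101001, payload 1001 (4 bits).
Byte 2: 0x93 = 10010011 (10xxxxxx ✓), payload 010011.
Byte 3: 0x8A = 10001010 (10xxxxxx ✓), payload 001010.
Concatenate: 1001010011001010 = 0x94CA (16 bits → U+94CA).

U+94CA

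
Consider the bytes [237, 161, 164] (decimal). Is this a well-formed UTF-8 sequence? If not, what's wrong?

invalid (encodes a surrogate (U+D800–U+DFFF))

Structurally a 3-byte sequence; payload = 0xD864.
But 0xD864 is in U+D800–U+DFFF, the surrogate range. Surrogates are not Unicode scalar values and are forbidden in UTF-8.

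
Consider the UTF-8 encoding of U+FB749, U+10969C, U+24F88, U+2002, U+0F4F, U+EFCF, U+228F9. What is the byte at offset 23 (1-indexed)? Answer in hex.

0xA2

1-indexed offset 23 is 0-indexed offset 22.
U+FB749 → 4-byte form F3 BB 9D 89 at offsets 0–3.
U+10969C → 4-byte form F4 89 9A 9C at offsets 4–7.
U+24F88 → 4-byte form F0 A4 BE 88 at offsets 8–11.
U+2002 → 3-byte form E2 80 82 at offsets 12–14.
U+0F4F → 3-byte form E0 BD 8F at offsets 15–17.
U+EFCF → 3-byte form EE BF 8F at offsets 18–20.
U+228F9 → 4-byte form F0 A2 A3 B9 at offsets 21–24.
Offset 22 falls in char 7's range; it's byte 2 of F0 A2 A3 B9 = 0xA2.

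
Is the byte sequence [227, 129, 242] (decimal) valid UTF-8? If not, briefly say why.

invalid (non-continuation byte where continuation expected)

Leading byte 0xE3 = 11100011 → 3-byte form.
Byte 3 is 0xF2 = 11110010, which is not 10xxxxxx — expected a continuation byte.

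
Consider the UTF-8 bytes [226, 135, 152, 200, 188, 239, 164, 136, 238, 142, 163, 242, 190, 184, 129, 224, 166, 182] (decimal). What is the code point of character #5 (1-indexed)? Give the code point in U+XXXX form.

U+BEE01

Offset 0: leading byte 0xE2 = 11100010 → 3-byte char #1 = E2 87 98.
Offset 3: leading byte 0xC8 = 11001000 → 2-byte char #2 = C8 BC.
Offset 5: leading byte 0xEF = 11101111 → 3-byte char #3 = EF A4 88.
Offset 8: leading byte 0xEE = 11101110 → 3-byte char #4 = EE 8E A3.
Offset 11: leading byte 0xF2 = 11110010 → 4-byte char #5 = F2 BE B8 81.
Leading byte 0xF2 = 11110010 matches 11110xxx → 4-byte sequence.
Byte 1: 0xF2 = 11110010, payload 010 (3 bits).
Byte 2: 0xBE = 10111110 (10xxxxxx ✓), payload 111110.
Byte 3: 0xB8 = 10111000 (10xxxxxx ✓), payload 111000.
Byte 4: 0x81 = 10000001 (10xxxxxx ✓), payload 000001.
Concatenate: 010111110111000000001 = 0xBEE01 (21 bits → U+BEE01).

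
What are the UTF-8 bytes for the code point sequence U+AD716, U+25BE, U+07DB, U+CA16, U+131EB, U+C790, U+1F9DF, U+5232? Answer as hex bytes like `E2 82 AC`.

U+AD716: 4-byte form → F2 AD 9C 96.
U+25BE: 3-byte form → E2 96 BE.
U+07DB: 2-byte form → DF 9B.
U+CA16: 3-byte form → EC A8 96.
U+131EB: 4-byte form → F0 93 87 AB.
U+C790: 3-byte form → EC 9E 90.
U+1F9DF: 4-byte form → F0 9F A7 9F.
U+5232: 3-byte form → E5 88 B2.
Concatenated (26 bytes): F2 AD 9C 96 E2 96 BE DF 9B EC A8 96 F0 93 87 AB EC 9E 90 F0 9F A7 9F E5 88 B2.

F2 AD 9C 96 E2 96 BE DF 9B EC A8 96 F0 93 87 AB EC 9E 90 F0 9F A7 9F E5 88 B2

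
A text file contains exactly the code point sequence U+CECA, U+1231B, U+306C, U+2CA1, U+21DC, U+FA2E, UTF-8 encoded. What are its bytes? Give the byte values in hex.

EC BB 8A F0 92 8C 9B E3 81 AC E2 B2 A1 E2 87 9C EF A8 AE

U+CECA: 3-byte form → EC BB 8A.
U+1231B: 4-byte form → F0 92 8C 9B.
U+306C: 3-byte form → E3 81 AC.
U+2CA1: 3-byte form → E2 B2 A1.
U+21DC: 3-byte form → E2 87 9C.
U+FA2E: 3-byte form → EF A8 AE.
Concatenated (19 bytes): EC BB 8A F0 92 8C 9B E3 81 AC E2 B2 A1 E2 87 9C EF A8 AE.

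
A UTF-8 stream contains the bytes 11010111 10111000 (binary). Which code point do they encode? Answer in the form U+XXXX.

Leading byte 0xD7 = 11010111 matches 110xxxxx → 2-byte sequence.
Byte 1: 0xD7 = 11010111, payload 10111 (5 bits).
Byte 2: 0xB8 = 10111000 (10xxxxxx ✓), payload 111000.
Concatenate: 10111111000 = 0x5F8 (11 bits → U+05F8).

U+05F8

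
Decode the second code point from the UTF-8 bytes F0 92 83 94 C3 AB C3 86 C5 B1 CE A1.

Offset 0: leading byte 0xF0 = 11110000 → 4-byte char #1 = F0 92 83 94.
Offset 4: leading byte 0xC3 = 11000011 → 2-byte char #2 = C3 AB.
Leading byte 0xC3 = 11000011 matches 110xxxxx → 2-byte sequence.
Byte 1: 0xC3 = 11000011, payload 00011 (5 bits).
Byte 2: 0xAB = 10101011 (10xxxxxx ✓), payload 101011.
Concatenate: 00011101011 = 0xEB (11 bits → U+00EB).

U+00EB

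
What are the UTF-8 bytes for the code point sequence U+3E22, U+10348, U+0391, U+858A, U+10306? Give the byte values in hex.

E3 B8 A2 F0 90 8D 88 CE 91 E8 96 8A F0 90 8C 86

U+3E22: 3-byte form → E3 B8 A2.
U+10348: 4-byte form → F0 90 8D 88.
U+0391: 2-byte form → CE 91.
U+858A: 3-byte form → E8 96 8A.
U+10306: 4-byte form → F0 90 8C 86.
Concatenated (16 bytes): E3 B8 A2 F0 90 8D 88 CE 91 E8 96 8A F0 90 8C 86.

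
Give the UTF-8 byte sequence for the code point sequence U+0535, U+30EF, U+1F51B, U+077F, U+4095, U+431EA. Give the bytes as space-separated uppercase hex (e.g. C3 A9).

D4 B5 E3 83 AF F0 9F 94 9B DD BF E4 82 95 F1 83 87 AA

U+0535: 2-byte form → D4 B5.
U+30EF: 3-byte form → E3 83 AF.
U+1F51B: 4-byte form → F0 9F 94 9B.
U+077F: 2-byte form → DD BF.
U+4095: 3-byte form → E4 82 95.
U+431EA: 4-byte form → F1 83 87 AA.
Concatenated (18 bytes): D4 B5 E3 83 AF F0 9F 94 9B DD BF E4 82 95 F1 83 87 AA.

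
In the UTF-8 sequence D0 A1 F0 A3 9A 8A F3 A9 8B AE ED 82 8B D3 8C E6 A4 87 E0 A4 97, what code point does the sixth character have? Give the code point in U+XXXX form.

U+6907

Offset 0: leading byte 0xD0 = 11010000 → 2-byte char #1 = D0 A1.
Offset 2: leading byte 0xF0 = 11110000 → 4-byte char #2 = F0 A3 9A 8A.
Offset 6: leading byte 0xF3 = 11110011 → 4-byte char #3 = F3 A9 8B AE.
Offset 10: leading byte 0xED = 11101101 → 3-byte char #4 = ED 82 8B.
Offset 13: leading byte 0xD3 = 11010011 → 2-byte char #5 = D3 8C.
Offset 15: leading byte 0xE6 = 11100110 → 3-byte char #6 = E6 A4 87.
Leading byte 0xE6 = 11100110 matches 1110xxxx → 3-byte sequence.
Byte 1: 0xE6 = 11100110, payload 0110 (4 bits).
Byte 2: 0xA4 = 10100100 (10xxxxxx ✓), payload 100100.
Byte 3: 0x87 = 10000111 (10xxxxxx ✓), payload 000111.
Concatenate: 0110100100000111 = 0x6907 (16 bits → U+6907).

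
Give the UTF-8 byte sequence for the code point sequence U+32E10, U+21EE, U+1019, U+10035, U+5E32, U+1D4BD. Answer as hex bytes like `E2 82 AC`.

U+32E10: 4-byte form → F0 B2 B8 90.
U+21EE: 3-byte form → E2 87 AE.
U+1019: 3-byte form → E1 80 99.
U+10035: 4-byte form → F0 90 80 B5.
U+5E32: 3-byte form → E5 B8 B2.
U+1D4BD: 4-byte form → F0 9D 92 BD.
Concatenated (21 bytes): F0 B2 B8 90 E2 87 AE E1 80 99 F0 90 80 B5 E5 B8 B2 F0 9D 92 BD.

F0 B2 B8 90 E2 87 AE E1 80 99 F0 90 80 B5 E5 B8 B2 F0 9D 92 BD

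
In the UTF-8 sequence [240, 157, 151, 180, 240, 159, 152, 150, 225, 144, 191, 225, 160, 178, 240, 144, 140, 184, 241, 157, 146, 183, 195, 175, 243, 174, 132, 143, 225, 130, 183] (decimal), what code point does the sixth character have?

Offset 0: leading byte 0xF0 = 11110000 → 4-byte char #1 = F0 9D 97 B4.
Offset 4: leading byte 0xF0 = 11110000 → 4-byte char #2 = F0 9F 98 96.
Offset 8: leading byte 0xE1 = 11100001 → 3-byte char #3 = E1 90 BF.
Offset 11: leading byte 0xE1 = 11100001 → 3-byte char #4 = E1 A0 B2.
Offset 14: leading byte 0xF0 = 11110000 → 4-byte char #5 = F0 90 8C B8.
Offset 18: leading byte 0xF1 = 11110001 → 4-byte char #6 = F1 9D 92 B7.
Leading byte 0xF1 = 11110001 matches 11110xxx → 4-byte sequence.
Byte 1: 0xF1 = 11110001, payload 001 (3 bits).
Byte 2: 0x9D = 10011101 (10xxxxxx ✓), payload 011101.
Byte 3: 0x92 = 10010010 (10xxxxxx ✓), payload 010010.
Byte 4: 0xB7 = 10110111 (10xxxxxx ✓), payload 110111.
Concatenate: 001011101010010110111 = 0x5D4B7 (21 bits → U+5D4B7).

U+5D4B7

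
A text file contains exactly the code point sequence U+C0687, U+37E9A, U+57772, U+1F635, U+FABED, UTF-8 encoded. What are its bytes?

U+C0687: 4-byte form → F3 80 9A 87.
U+37E9A: 4-byte form → F0 B7 BA 9A.
U+57772: 4-byte form → F1 97 9D B2.
U+1F635: 4-byte form → F0 9F 98 B5.
U+FABED: 4-byte form → F3 BA AF AD.
Concatenated (20 bytes): F3 80 9A 87 F0 B7 BA 9A F1 97 9D B2 F0 9F 98 B5 F3 BA AF AD.

F3 80 9A 87 F0 B7 BA 9A F1 97 9D B2 F0 9F 98 B5 F3 BA AF AD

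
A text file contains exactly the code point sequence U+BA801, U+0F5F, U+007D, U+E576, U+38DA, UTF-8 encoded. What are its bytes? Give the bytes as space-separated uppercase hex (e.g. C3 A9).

F2 BA A0 81 E0 BD 9F 7D EE 95 B6 E3 A3 9A

U+BA801: 4-byte form → F2 BA A0 81.
U+0F5F: 3-byte form → E0 BD 9F.
U+007D: 1-byte form → 7D.
U+E576: 3-byte form → EE 95 B6.
U+38DA: 3-byte form → E3 A3 9A.
Concatenated (14 bytes): F2 BA A0 81 E0 BD 9F 7D EE 95 B6 E3 A3 9A.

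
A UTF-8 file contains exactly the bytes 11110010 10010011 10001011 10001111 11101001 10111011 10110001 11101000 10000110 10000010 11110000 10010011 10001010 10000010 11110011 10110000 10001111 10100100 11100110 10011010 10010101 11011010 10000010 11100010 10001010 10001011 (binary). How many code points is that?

Byte at offset 0: 0xF2 = 11110010 → 4-byte char (#1). Advance 4.
Byte at offset 4: 0xE9 = 11101001 → 3-byte char (#2). Advance 3.
Byte at offset 7: 0xE8 = 11101000 → 3-byte char (#3). Advance 3.
Byte at offset 10: 0xF0 = 11110000 → 4-byte char (#4). Advance 4.
Byte at offset 14: 0xF3 = 11110011 → 4-byte char (#5). Advance 4.
Byte at offset 18: 0xE6 = 11100110 → 3-byte char (#6). Advance 3.
Byte at offset 21: 0xDA = 11011010 → 2-byte char (#7). Advance 2.
Byte at offset 23: 0xE2 = 11100010 → 3-byte char (#8). Advance 3.
Reached end at offset 26 after 8 code points.

8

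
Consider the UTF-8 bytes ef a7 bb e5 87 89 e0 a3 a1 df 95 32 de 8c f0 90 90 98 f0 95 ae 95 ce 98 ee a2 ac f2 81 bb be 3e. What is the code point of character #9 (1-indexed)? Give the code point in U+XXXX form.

Offset 0: leading byte 0xEF = 11101111 → 3-byte char #1 = EF A7 BB.
Offset 3: leading byte 0xE5 = 11100101 → 3-byte char #2 = E5 87 89.
Offset 6: leading byte 0xE0 = 11100000 → 3-byte char #3 = E0 A3 A1.
Offset 9: leading byte 0xDF = 11011111 → 2-byte char #4 = DF 95.
Offset 11: leading byte 0x32 = 00110010 → 1-byte char #5 = 32.
Offset 12: leading byte 0xDE = 11011110 → 2-byte char #6 = DE 8C.
Offset 14: leading byte 0xF0 = 11110000 → 4-byte char #7 = F0 90 90 98.
Offset 18: leading byte 0xF0 = 11110000 → 4-byte char #8 = F0 95 AE 95.
Offset 22: leading byte 0xCE = 11001110 → 2-byte char #9 = CE 98.
Leading byte 0xCE = 11001110 matches 110xxxxx → 2-byte sequence.
Byte 1: 0xCE = 11001110, payload 01110 (5 bits).
Byte 2: 0x98 = 10011000 (10xxxxxx ✓), payload 011000.
Concatenate: 01110011000 = 0x398 (11 bits → U+0398).

U+0398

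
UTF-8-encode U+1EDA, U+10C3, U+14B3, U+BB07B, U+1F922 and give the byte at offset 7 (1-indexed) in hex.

1-indexed offset 7 is 0-indexed offset 6.
U+1EDA → 3-byte form E1 BB 9A at offsets 0–2.
U+10C3 → 3-byte form E1 83 83 at offsets 3–5.
U+14B3 → 3-byte form E1 92 B3 at offsets 6–8.
Offset 6 falls in char 3's range; it's byte 1 of E1 92 B3 = 0xE1.

0xE1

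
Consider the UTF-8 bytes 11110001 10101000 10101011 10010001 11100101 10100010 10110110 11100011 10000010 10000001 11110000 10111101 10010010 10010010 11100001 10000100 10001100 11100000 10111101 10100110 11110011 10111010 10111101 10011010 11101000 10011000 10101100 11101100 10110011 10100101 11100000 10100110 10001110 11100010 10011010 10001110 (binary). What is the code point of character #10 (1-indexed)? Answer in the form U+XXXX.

U+098E

Offset 0: leading byte 0xF1 = 11110001 → 4-byte char #1 = F1 A8 AB 91.
Offset 4: leading byte 0xE5 = 11100101 → 3-byte char #2 = E5 A2 B6.
Offset 7: leading byte 0xE3 = 11100011 → 3-byte char #3 = E3 82 81.
Offset 10: leading byte 0xF0 = 11110000 → 4-byte char #4 = F0 BD 92 92.
Offset 14: leading byte 0xE1 = 11100001 → 3-byte char #5 = E1 84 8C.
Offset 17: leading byte 0xE0 = 11100000 → 3-byte char #6 = E0 BD A6.
Offset 20: leading byte 0xF3 = 11110011 → 4-byte char #7 = F3 BA BD 9A.
Offset 24: leading byte 0xE8 = 11101000 → 3-byte char #8 = E8 98 AC.
Offset 27: leading byte 0xEC = 11101100 → 3-byte char #9 = EC B3 A5.
Offset 30: leading byte 0xE0 = 11100000 → 3-byte char #10 = E0 A6 8E.
Leading byte 0xE0 = 11100000 matches 1110xxxx → 3-byte sequence.
Byte 1: 0xE0 = 11100000, payload 0000 (4 bits).
Byte 2: 0xA6 = 10100110 (10xxxxxx ✓), payload 100110.
Byte 3: 0x8E = 10001110 (10xxxxxx ✓), payload 001110.
Concatenate: 0000100110001110 = 0x98E (16 bits → U+098E).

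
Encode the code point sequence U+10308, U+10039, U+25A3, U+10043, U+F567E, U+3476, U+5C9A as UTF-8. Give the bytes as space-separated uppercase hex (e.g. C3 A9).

U+10308: 4-byte form → F0 90 8C 88.
U+10039: 4-byte form → F0 90 80 B9.
U+25A3: 3-byte form → E2 96 A3.
U+10043: 4-byte form → F0 90 81 83.
U+F567E: 4-byte form → F3 B5 99 BE.
U+3476: 3-byte form → E3 91 B6.
U+5C9A: 3-byte form → E5 B2 9A.
Concatenated (25 bytes): F0 90 8C 88 F0 90 80 B9 E2 96 A3 F0 90 81 83 F3 B5 99 BE E3 91 B6 E5 B2 9A.

F0 90 8C 88 F0 90 80 B9 E2 96 A3 F0 90 81 83 F3 B5 99 BE E3 91 B6 E5 B2 9A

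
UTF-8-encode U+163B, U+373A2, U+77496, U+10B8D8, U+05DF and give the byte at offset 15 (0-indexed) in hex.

0xD7

U+163B → 3-byte form E1 98 BB at offsets 0–2.
U+373A2 → 4-byte form F0 B7 8E A2 at offsets 3–6.
U+77496 → 4-byte form F1 B7 92 96 at offsets 7–10.
U+10B8D8 → 4-byte form F4 8B A3 98 at offsets 11–14.
U+05DF → 2-byte form D7 9F at offsets 15–16.
Offset 15 falls in char 5's range; it's byte 1 of D7 9F = 0xD7.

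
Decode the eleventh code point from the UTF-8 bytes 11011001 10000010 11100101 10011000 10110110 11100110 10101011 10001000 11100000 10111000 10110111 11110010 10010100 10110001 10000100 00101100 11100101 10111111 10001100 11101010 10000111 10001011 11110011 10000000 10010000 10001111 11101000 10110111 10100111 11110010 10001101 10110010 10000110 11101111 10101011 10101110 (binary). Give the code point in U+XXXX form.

U+8DC86

Offset 0: leading byte 0xD9 = 11011001 → 2-byte char #1 = D9 82.
Offset 2: leading byte 0xE5 = 11100101 → 3-byte char #2 = E5 98 B6.
Offset 5: leading byte 0xE6 = 11100110 → 3-byte char #3 = E6 AB 88.
Offset 8: leading byte 0xE0 = 11100000 → 3-byte char #4 = E0 B8 B7.
Offset 11: leading byte 0xF2 = 11110010 → 4-byte char #5 = F2 94 B1 84.
Offset 15: leading byte 0x2C = 00101100 → 1-byte char #6 = 2C.
Offset 16: leading byte 0xE5 = 11100101 → 3-byte char #7 = E5 BF 8C.
Offset 19: leading byte 0xEA = 11101010 → 3-byte char #8 = EA 87 8B.
Offset 22: leading byte 0xF3 = 11110011 → 4-byte char #9 = F3 80 90 8F.
Offset 26: leading byte 0xE8 = 11101000 → 3-byte char #10 = E8 B7 A7.
Offset 29: leading byte 0xF2 = 11110010 → 4-byte char #11 = F2 8D B2 86.
Leading byte 0xF2 = 11110010 matches 11110xxx → 4-byte sequence.
Byte 1: 0xF2 = 11110010, payload 010 (3 bits).
Byte 2: 0x8D = 10001101 (10xxxxxx ✓), payload 001101.
Byte 3: 0xB2 = 10110010 (10xxxxxx ✓), payload 110010.
Byte 4: 0x86 = 10000110 (10xxxxxx ✓), payload 000110.
Concatenate: 010001101110010000110 = 0x8DC86 (21 bits → U+8DC86).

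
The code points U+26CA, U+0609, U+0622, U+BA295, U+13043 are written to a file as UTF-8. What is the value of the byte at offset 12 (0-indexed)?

0x93

U+26CA → 3-byte form E2 9B 8A at offsets 0–2.
U+0609 → 2-byte form D8 89 at offsets 3–4.
U+0622 → 2-byte form D8 A2 at offsets 5–6.
U+BA295 → 4-byte form F2 BA 8A 95 at offsets 7–10.
U+13043 → 4-byte form F0 93 81 83 at offsets 11–14.
Offset 12 falls in char 5's range; it's byte 2 of F0 93 81 83 = 0x93.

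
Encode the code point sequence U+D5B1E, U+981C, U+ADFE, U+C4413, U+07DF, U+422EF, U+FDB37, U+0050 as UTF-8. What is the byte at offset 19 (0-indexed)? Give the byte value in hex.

0xAF

U+D5B1E → 4-byte form F3 95 AC 9E at offsets 0–3.
U+981C → 3-byte form E9 A0 9C at offsets 4–6.
U+ADFE → 3-byte form EA B7 BE at offsets 7–9.
U+C4413 → 4-byte form F3 84 90 93 at offsets 10–13.
U+07DF → 2-byte form DF 9F at offsets 14–15.
U+422EF → 4-byte form F1 82 8B AF at offsets 16–19.
Offset 19 falls in char 6's range; it's byte 4 of F1 82 8B AF = 0xAF.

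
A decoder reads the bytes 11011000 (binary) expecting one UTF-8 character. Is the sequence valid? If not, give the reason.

invalid (sequence truncated)

Leading byte 0xD8 = 11011000 → 2-byte form, but only 1 byte is present.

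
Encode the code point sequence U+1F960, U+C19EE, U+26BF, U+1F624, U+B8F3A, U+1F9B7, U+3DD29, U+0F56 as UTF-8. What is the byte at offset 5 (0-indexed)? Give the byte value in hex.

0x81

U+1F960 → 4-byte form F0 9F A5 A0 at offsets 0–3.
U+C19EE → 4-byte form F3 81 A7 AE at offsets 4–7.
Offset 5 falls in char 2's range; it's byte 2 of F3 81 A7 AE = 0x81.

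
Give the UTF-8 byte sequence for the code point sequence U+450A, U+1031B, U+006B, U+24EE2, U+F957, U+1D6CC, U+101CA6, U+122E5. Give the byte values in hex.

E4 94 8A F0 90 8C 9B 6B F0 A4 BB A2 EF A5 97 F0 9D 9B 8C F4 81 B2 A6 F0 92 8B A5

U+450A: 3-byte form → E4 94 8A.
U+1031B: 4-byte form → F0 90 8C 9B.
U+006B: 1-byte form → 6B.
U+24EE2: 4-byte form → F0 A4 BB A2.
U+F957: 3-byte form → EF A5 97.
U+1D6CC: 4-byte form → F0 9D 9B 8C.
U+101CA6: 4-byte form → F4 81 B2 A6.
U+122E5: 4-byte form → F0 92 8B A5.
Concatenated (27 bytes): E4 94 8A F0 90 8C 9B 6B F0 A4 BB A2 EF A5 97 F0 9D 9B 8C F4 81 B2 A6 F0 92 8B A5.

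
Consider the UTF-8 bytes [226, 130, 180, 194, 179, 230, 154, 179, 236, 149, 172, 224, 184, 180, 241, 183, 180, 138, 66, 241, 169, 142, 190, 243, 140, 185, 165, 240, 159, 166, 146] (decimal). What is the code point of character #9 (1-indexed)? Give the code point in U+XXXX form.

Offset 0: leading byte 0xE2 = 11100010 → 3-byte char #1 = E2 82 B4.
Offset 3: leading byte 0xC2 = 11000010 → 2-byte char #2 = C2 B3.
Offset 5: leading byte 0xE6 = 11100110 → 3-byte char #3 = E6 9A B3.
Offset 8: leading byte 0xEC = 11101100 → 3-byte char #4 = EC 95 AC.
Offset 11: leading byte 0xE0 = 11100000 → 3-byte char #5 = E0 B8 B4.
Offset 14: leading byte 0xF1 = 11110001 → 4-byte char #6 = F1 B7 B4 8A.
Offset 18: leading byte 0x42 = 01000010 → 1-byte char #7 = 42.
Offset 19: leading byte 0xF1 = 11110001 → 4-byte char #8 = F1 A9 8E BE.
Offset 23: leading byte 0xF3 = 11110011 → 4-byte char #9 = F3 8C B9 A5.
Leading byte 0xF3 = 11110011 matches 11110xxx → 4-byte sequence.
Byte 1: 0xF3 = 11110011, payload 011 (3 bits).
Byte 2: 0x8C = 10001100 (10xxxxxx ✓), payload 001100.
Byte 3: 0xB9 = 10111001 (10xxxxxx ✓), payload 111001.
Byte 4: 0xA5 = 10100101 (10xxxxxx ✓), payload 100101.
Concatenate: 011001100111001100101 = 0xCCE65 (21 bits → U+CCE65).

U+CCE65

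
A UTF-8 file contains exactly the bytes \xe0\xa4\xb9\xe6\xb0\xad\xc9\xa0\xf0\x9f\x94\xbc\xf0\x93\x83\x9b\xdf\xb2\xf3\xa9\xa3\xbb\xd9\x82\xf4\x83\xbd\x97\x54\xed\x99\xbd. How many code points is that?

11

Byte at offset 0: 0xE0 = 11100000 → 3-byte char (#1). Advance 3.
Byte at offset 3: 0xE6 = 11100110 → 3-byte char (#2). Advance 3.
Byte at offset 6: 0xC9 = 11001001 → 2-byte char (#3). Advance 2.
Byte at offset 8: 0xF0 = 11110000 → 4-byte char (#4). Advance 4.
Byte at offset 12: 0xF0 = 11110000 → 4-byte char (#5). Advance 4.
Byte at offset 16: 0xDF = 11011111 → 2-byte char (#6). Advance 2.
Byte at offset 18: 0xF3 = 11110011 → 4-byte char (#7). Advance 4.
Byte at offset 22: 0xD9 = 11011001 → 2-byte char (#8). Advance 2.
Byte at offset 24: 0xF4 = 11110100 → 4-byte char (#9). Advance 4.
Byte at offset 28: 0x54 = 01010100 → 1-byte char (#10). Advance 1.
Byte at offset 29: 0xED = 11101101 → 3-byte char (#11). Advance 3.
Reached end at offset 32 after 11 code points.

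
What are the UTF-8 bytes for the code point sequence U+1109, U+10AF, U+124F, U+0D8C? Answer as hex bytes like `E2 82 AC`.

E1 84 89 E1 82 AF E1 89 8F E0 B6 8C

U+1109: 3-byte form → E1 84 89.
U+10AF: 3-byte form → E1 82 AF.
U+124F: 3-byte form → E1 89 8F.
U+0D8C: 3-byte form → E0 B6 8C.
Concatenated (12 bytes): E1 84 89 E1 82 AF E1 89 8F E0 B6 8C.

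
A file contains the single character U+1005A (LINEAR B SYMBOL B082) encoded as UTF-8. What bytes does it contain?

F0 90 81 9A

U+1005A = 0x1005A = 65626 decimal. In range U+10000–U+10FFFF → 4-byte form: 11110xxx 10xxxxxx 10xxxxxx 10xxxxxx.
Binary (21 bits): 000010000000001011010.
Split 3+6+6+6: 000 | 010000 | 000001 | 011010.
Byte 1: 11110000 = 0xF0.
Byte 2: 10010000 = 0x90.
Byte 3: 10000001 = 0x81.
Byte 4: 10011010 = 0x9A.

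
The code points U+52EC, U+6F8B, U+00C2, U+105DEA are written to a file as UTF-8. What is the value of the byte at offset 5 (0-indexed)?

0x8B

U+52EC → 3-byte form E5 8B AC at offsets 0–2.
U+6F8B → 3-byte form E6 BE 8B at offsets 3–5.
Offset 5 falls in char 2's range; it's byte 3 of E6 BE 8B = 0x8B.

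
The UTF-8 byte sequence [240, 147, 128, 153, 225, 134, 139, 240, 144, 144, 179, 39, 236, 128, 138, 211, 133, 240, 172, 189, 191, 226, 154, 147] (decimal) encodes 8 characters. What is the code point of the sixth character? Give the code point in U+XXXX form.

Offset 0: leading byte 0xF0 = 11110000 → 4-byte char #1 = F0 93 80 99.
Offset 4: leading byte 0xE1 = 11100001 → 3-byte char #2 = E1 86 8B.
Offset 7: leading byte 0xF0 = 11110000 → 4-byte char #3 = F0 90 90 B3.
Offset 11: leading byte 0x27 = 00100111 → 1-byte char #4 = 27.
Offset 12: leading byte 0xEC = 11101100 → 3-byte char #5 = EC 80 8A.
Offset 15: leading byte 0xD3 = 11010011 → 2-byte char #6 = D3 85.
Leading byte 0xD3 = 11010011 matches 110xxxxx → 2-byte sequence.
Byte 1: 0xD3 = 11010011, payload 10011 (5 bits).
Byte 2: 0x85 = 10000101 (10xxxxxx ✓), payload 000101.
Concatenate: 10011000101 = 0x4C5 (11 bits → U+04C5).

U+04C5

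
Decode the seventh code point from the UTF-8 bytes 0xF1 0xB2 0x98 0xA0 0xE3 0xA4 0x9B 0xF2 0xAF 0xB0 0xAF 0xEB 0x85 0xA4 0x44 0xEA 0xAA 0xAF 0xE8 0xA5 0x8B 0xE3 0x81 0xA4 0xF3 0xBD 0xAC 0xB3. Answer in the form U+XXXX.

Offset 0: leading byte 0xF1 = 11110001 → 4-byte char #1 = F1 B2 98 A0.
Offset 4: leading byte 0xE3 = 11100011 → 3-byte char #2 = E3 A4 9B.
Offset 7: leading byte 0xF2 = 11110010 → 4-byte char #3 = F2 AF B0 AF.
Offset 11: leading byte 0xEB = 11101011 → 3-byte char #4 = EB 85 A4.
Offset 14: leading byte 0x44 = 01000100 → 1-byte char #5 = 44.
Offset 15: leading byte 0xEA = 11101010 → 3-byte char #6 = EA AA AF.
Offset 18: leading byte 0xE8 = 11101000 → 3-byte char #7 = E8 A5 8B.
Leading byte 0xE8 = 11101000 matches 1110xxxx → 3-byte sequence.
Byte 1: 0xE8 = 11101000, payload 1000 (4 bits).
Byte 2: 0xA5 = 10100101 (10xxxxxx ✓), payload 100101.
Byte 3: 0x8B = 10001011 (10xxxxxx ✓), payload 001011.
Concatenate: 1000100101001011 = 0x894B (16 bits → U+894B).

U+894B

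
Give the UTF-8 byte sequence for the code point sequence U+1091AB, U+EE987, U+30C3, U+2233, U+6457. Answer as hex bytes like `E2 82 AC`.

F4 89 86 AB F3 AE A6 87 E3 83 83 E2 88 B3 E6 91 97

U+1091AB: 4-byte form → F4 89 86 AB.
U+EE987: 4-byte form → F3 AE A6 87.
U+30C3: 3-byte form → E3 83 83.
U+2233: 3-byte form → E2 88 B3.
U+6457: 3-byte form → E6 91 97.
Concatenated (17 bytes): F4 89 86 AB F3 AE A6 87 E3 83 83 E2 88 B3 E6 91 97.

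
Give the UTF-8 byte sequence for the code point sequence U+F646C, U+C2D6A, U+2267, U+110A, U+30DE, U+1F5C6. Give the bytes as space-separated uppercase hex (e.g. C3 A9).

F3 B6 91 AC F3 82 B5 AA E2 89 A7 E1 84 8A E3 83 9E F0 9F 97 86

U+F646C: 4-byte form → F3 B6 91 AC.
U+C2D6A: 4-byte form → F3 82 B5 AA.
U+2267: 3-byte form → E2 89 A7.
U+110A: 3-byte form → E1 84 8A.
U+30DE: 3-byte form → E3 83 9E.
U+1F5C6: 4-byte form → F0 9F 97 86.
Concatenated (21 bytes): F3 B6 91 AC F3 82 B5 AA E2 89 A7 E1 84 8A E3 83 9E F0 9F 97 86.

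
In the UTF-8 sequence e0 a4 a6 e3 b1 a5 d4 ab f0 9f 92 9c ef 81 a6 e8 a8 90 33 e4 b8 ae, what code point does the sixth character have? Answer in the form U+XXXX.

Offset 0: leading byte 0xE0 = 11100000 → 3-byte char #1 = E0 A4 A6.
Offset 3: leading byte 0xE3 = 11100011 → 3-byte char #2 = E3 B1 A5.
Offset 6: leading byte 0xD4 = 11010100 → 2-byte char #3 = D4 AB.
Offset 8: leading byte 0xF0 = 11110000 → 4-byte char #4 = F0 9F 92 9C.
Offset 12: leading byte 0xEF = 11101111 → 3-byte char #5 = EF 81 A6.
Offset 15: leading byte 0xE8 = 11101000 → 3-byte char #6 = E8 A8 90.
Leading byte 0xE8 = 11101000 matches 1110xxxx → 3-byte sequence.
Byte 1: 0xE8 = 11101000, payload 1000 (4 bits).
Byte 2: 0xA8 = 10101000 (10xxxxxx ✓), payload 101000.
Byte 3: 0x90 = 10010000 (10xxxxxx ✓), payload 010000.
Concatenate: 1000101000010000 = 0x8A10 (16 bits → U+8A10).

U+8A10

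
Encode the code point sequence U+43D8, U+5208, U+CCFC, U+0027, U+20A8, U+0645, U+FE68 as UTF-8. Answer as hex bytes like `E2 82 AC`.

E4 8F 98 E5 88 88 EC B3 BC 27 E2 82 A8 D9 85 EF B9 A8

U+43D8: 3-byte form → E4 8F 98.
U+5208: 3-byte form → E5 88 88.
U+CCFC: 3-byte form → EC B3 BC.
U+0027: 1-byte form → 27.
U+20A8: 3-byte form → E2 82 A8.
U+0645: 2-byte form → D9 85.
U+FE68: 3-byte form → EF B9 A8.
Concatenated (18 bytes): E4 8F 98 E5 88 88 EC B3 BC 27 E2 82 A8 D9 85 EF B9 A8.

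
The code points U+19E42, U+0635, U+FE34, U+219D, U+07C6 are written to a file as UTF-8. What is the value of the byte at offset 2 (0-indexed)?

U+19E42 → 4-byte form F0 99 B9 82 at offsets 0–3.
Offset 2 falls in char 1's range; it's byte 3 of F0 99 B9 82 = 0xB9.

0xB9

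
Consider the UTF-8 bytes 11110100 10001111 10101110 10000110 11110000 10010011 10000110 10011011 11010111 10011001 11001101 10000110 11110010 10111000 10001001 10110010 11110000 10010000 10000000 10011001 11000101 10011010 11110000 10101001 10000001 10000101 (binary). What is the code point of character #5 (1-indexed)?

Offset 0: leading byte 0xF4 = 11110100 → 4-byte char #1 = F4 8F AE 86.
Offset 4: leading byte 0xF0 = 11110000 → 4-byte char #2 = F0 93 86 9B.
Offset 8: leading byte 0xD7 = 11010111 → 2-byte char #3 = D7 99.
Offset 10: leading byte 0xCD = 11001101 → 2-byte char #4 = CD 86.
Offset 12: leading byte 0xF2 = 11110010 → 4-byte char #5 = F2 B8 89 B2.
Leading byte 0xF2 = 11110010 matches 11110xxx → 4-byte sequence.
Byte 1: 0xF2 = 11110010, payload 010 (3 bits).
Byte 2: 0xB8 = 10111000 (10xxxxxx ✓), payload 111000.
Byte 3: 0x89 = 10001001 (10xxxxxx ✓), payload 001001.
Byte 4: 0xB2 = 10110010 (10xxxxxx ✓), payload 110010.
Concatenate: 010111000001001110010 = 0xB8272 (21 bits → U+B8272).

U+B8272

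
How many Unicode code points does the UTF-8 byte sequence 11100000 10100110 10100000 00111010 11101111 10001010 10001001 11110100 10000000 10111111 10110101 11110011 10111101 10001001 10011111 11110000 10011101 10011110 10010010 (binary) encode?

6

Byte at offset 0: 0xE0 = 11100000 → 3-byte char (#1). Advance 3.
Byte at offset 3: 0x3A = 00111010 → 1-byte char (#2). Advance 1.
Byte at offset 4: 0xEF = 11101111 → 3-byte char (#3). Advance 3.
Byte at offset 7: 0xF4 = 11110100 → 4-byte char (#4). Advance 4.
Byte at offset 11: 0xF3 = 11110011 → 4-byte char (#5). Advance 4.
Byte at offset 15: 0xF0 = 11110000 → 4-byte char (#6). Advance 4.
Reached end at offset 19 after 6 code points.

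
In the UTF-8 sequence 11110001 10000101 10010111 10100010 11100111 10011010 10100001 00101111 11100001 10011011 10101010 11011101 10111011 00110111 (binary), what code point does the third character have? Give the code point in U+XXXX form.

Offset 0: leading byte 0xF1 = 11110001 → 4-byte char #1 = F1 85 97 A2.
Offset 4: leading byte 0xE7 = 11100111 → 3-byte char #2 = E7 9A A1.
Offset 7: leading byte 0x2F = 00101111 → 1-byte char #3 = 2F.
Leading byte 0x2F = 00101111 matches 0xxxxxxx → 1-byte sequence.
Byte 1: 0x2F = 00101111, payload 0101111 (7 bits).
Concatenate: 0101111 = 0x2F (7 bits → U+002F).

U+002F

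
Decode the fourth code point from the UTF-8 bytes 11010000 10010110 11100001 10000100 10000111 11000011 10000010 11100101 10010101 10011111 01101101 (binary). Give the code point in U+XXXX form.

Offset 0: leading byte 0xD0 = 11010000 → 2-byte char #1 = D0 96.
Offset 2: leading byte 0xE1 = 11100001 → 3-byte char #2 = E1 84 87.
Offset 5: leading byte 0xC3 = 11000011 → 2-byte char #3 = C3 82.
Offset 7: leading byte 0xE5 = 11100101 → 3-byte char #4 = E5 95 9F.
Leading byte 0xE5 = 11100101 matches 1110xxxx → 3-byte sequence.
Byte 1: 0xE5 = 11100101, payload 0101 (4 bits).
Byte 2: 0x95 = 10010101 (10xxxxxx ✓), payload 010101.
Byte 3: 0x9F = 10011111 (10xxxxxx ✓), payload 011111.
Concatenate: 0101010101011111 = 0x555F (16 bits → U+555F).

U+555F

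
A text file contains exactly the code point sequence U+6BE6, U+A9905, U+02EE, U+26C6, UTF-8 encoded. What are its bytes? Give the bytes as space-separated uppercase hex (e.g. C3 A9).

E6 AF A6 F2 A9 A4 85 CB AE E2 9B 86

U+6BE6: 3-byte form → E6 AF A6.
U+A9905: 4-byte form → F2 A9 A4 85.
U+02EE: 2-byte form → CB AE.
U+26C6: 3-byte form → E2 9B 86.
Concatenated (12 bytes): E6 AF A6 F2 A9 A4 85 CB AE E2 9B 86.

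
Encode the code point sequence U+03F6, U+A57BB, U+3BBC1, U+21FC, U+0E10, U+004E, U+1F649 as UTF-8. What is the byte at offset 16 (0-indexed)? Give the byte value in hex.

0x4E

U+03F6 → 2-byte form CF B6 at offsets 0–1.
U+A57BB → 4-byte form F2 A5 9E BB at offsets 2–5.
U+3BBC1 → 4-byte form F0 BB AF 81 at offsets 6–9.
U+21FC → 3-byte form E2 87 BC at offsets 10–12.
U+0E10 → 3-byte form E0 B8 90 at offsets 13–15.
U+004E → 1-byte form 4E at offsets 16–16.
Offset 16 falls in char 6's range; it's byte 1 of 4E = 0x4E.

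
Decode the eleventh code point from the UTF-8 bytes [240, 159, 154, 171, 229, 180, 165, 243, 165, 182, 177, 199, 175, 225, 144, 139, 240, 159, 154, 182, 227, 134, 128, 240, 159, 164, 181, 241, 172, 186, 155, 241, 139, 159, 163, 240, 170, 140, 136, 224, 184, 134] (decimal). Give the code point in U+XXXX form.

U+2A308

Offset 0: leading byte 0xF0 = 11110000 → 4-byte char #1 = F0 9F 9A AB.
Offset 4: leading byte 0xE5 = 11100101 → 3-byte char #2 = E5 B4 A5.
Offset 7: leading byte 0xF3 = 11110011 → 4-byte char #3 = F3 A5 B6 B1.
Offset 11: leading byte 0xC7 = 11000111 → 2-byte char #4 = C7 AF.
Offset 13: leading byte 0xE1 = 11100001 → 3-byte char #5 = E1 90 8B.
Offset 16: leading byte 0xF0 = 11110000 → 4-byte char #6 = F0 9F 9A B6.
Offset 20: leading byte 0xE3 = 11100011 → 3-byte char #7 = E3 86 80.
Offset 23: leading byte 0xF0 = 11110000 → 4-byte char #8 = F0 9F A4 B5.
Offset 27: leading byte 0xF1 = 11110001 → 4-byte char #9 = F1 AC BA 9B.
Offset 31: leading byte 0xF1 = 11110001 → 4-byte char #10 = F1 8B 9F A3.
Offset 35: leading byte 0xF0 = 11110000 → 4-byte char #11 = F0 AA 8C 88.
Leading byte 0xF0 = 11110000 matches 11110xxx → 4-byte sequence.
Byte 1: 0xF0 = 11110000, payload 000 (3 bits).
Byte 2: 0xAA = 10101010 (10xxxxxx ✓), payload 101010.
Byte 3: 0x8C = 10001100 (10xxxxxx ✓), payload 001100.
Byte 4: 0x88 = 10001000 (10xxxxxx ✓), payload 001000.
Concatenate: 000101010001100001000 = 0x2A308 (21 bits → U+2A308).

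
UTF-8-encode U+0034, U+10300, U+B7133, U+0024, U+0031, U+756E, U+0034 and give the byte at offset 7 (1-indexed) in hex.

0xB7

1-indexed offset 7 is 0-indexed offset 6.
U+0034 → 1-byte form 34 at offsets 0–0.
U+10300 → 4-byte form F0 90 8C 80 at offsets 1–4.
U+B7133 → 4-byte form F2 B7 84 B3 at offsets 5–8.
Offset 6 falls in char 3's range; it's byte 2 of F2 B7 84 B3 = 0xB7.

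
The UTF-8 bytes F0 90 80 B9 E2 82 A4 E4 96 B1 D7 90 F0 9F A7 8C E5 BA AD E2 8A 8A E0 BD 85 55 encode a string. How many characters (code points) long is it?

9

Byte at offset 0: 0xF0 = 11110000 → 4-byte char (#1). Advance 4.
Byte at offset 4: 0xE2 = 11100010 → 3-byte char (#2). Advance 3.
Byte at offset 7: 0xE4 = 11100100 → 3-byte char (#3). Advance 3.
Byte at offset 10: 0xD7 = 11010111 → 2-byte char (#4). Advance 2.
Byte at offset 12: 0xF0 = 11110000 → 4-byte char (#5). Advance 4.
Byte at offset 16: 0xE5 = 11100101 → 3-byte char (#6). Advance 3.
Byte at offset 19: 0xE2 = 11100010 → 3-byte char (#7). Advance 3.
Byte at offset 22: 0xE0 = 11100000 → 3-byte char (#8). Advance 3.
Byte at offset 25: 0x55 = 01010101 → 1-byte char (#9). Advance 1.
Reached end at offset 26 after 9 code points.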